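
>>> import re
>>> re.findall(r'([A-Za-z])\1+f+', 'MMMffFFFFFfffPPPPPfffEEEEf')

['M', 'F', 'P', 'E']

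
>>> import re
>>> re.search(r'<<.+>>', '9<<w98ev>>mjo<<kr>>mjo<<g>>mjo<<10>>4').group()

The match spans [1:36] → '<<w98ev>>mjo<<kr>>mjo<<g>>mjo<<10>>'.

'<<w98ev>>mjo<<kr>>mjo<<g>>mjo<<10>>'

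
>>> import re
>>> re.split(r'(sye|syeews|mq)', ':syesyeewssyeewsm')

[':', 'sye', '', 'sye', 'ews', 'sye', 'ewsm']

Alternation isn't longest-match — the leftmost alternative that fits at this position is chosen.
Matches to split on: at [1:4] → 'sye'; at [4:7] → 'sye'; at [10:13] → 'sye'.
The group in the pattern means `split` returns the separators' captures alongside the pieces.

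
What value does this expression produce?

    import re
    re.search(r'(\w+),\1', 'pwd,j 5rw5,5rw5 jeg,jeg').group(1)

'5rw5'

The match spans [6:15] → '5rw5,5rw5'.
Captured: group 1 = '5rw5'.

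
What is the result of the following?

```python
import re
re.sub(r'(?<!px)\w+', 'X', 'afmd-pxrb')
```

The negative lookahead/lookbehind blocks any match where the forbidden context is present.
Each match is replaced by 'X'.

'X-X'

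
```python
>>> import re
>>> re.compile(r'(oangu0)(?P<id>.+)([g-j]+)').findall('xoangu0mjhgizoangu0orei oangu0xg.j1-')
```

[('oangu0', 'mjhgizoangu0orei oangu0xg.', 'j')]

Pattern: the literal 'oan', then the literal 'gu0' (captured); then one or more of any character (captured as 'id'); then one or more of a character in [g-j] (captured).
Walking the string: at [1:34] match 'oangu0mjhgizoangu0orei oangu0xg.j', groups = ('oangu0', 'mjhgizoangu0orei oangu0xg.', 'j').
Multiple groups make `findall` return tuples — one 3-tuple for the one match.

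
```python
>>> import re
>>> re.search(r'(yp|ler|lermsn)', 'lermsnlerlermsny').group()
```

'ler'

`|` is ordered: at each position the engine commits to the first alternative that works.
Unlike `match`, `search` isn't anchored — it looks for the pattern anywhere in the string.
The match spans [0:3] → 'ler'.
Captured: group 1 = 'ler'.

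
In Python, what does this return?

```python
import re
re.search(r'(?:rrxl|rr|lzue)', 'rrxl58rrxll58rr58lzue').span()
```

(0, 4)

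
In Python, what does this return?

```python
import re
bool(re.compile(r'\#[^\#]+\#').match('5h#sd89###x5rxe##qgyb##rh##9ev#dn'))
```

False

With `match`, the pattern is implicitly anchored at the beginning.
Here the pattern fails at index 0, so the call returns None, and `bool(None)` is False.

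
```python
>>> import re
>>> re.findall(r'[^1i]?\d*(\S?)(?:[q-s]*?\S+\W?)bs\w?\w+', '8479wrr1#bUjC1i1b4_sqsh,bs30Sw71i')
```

Pattern: optionally any character except [1i], then zero or more of a digit; then optionally a non-whitespace character (captured); then zero or more of a character in [q-s] (lazy), then one or more of a non-whitespace character, then optionally a non-word character (non-capturing group); then the literal 'bs', then optionally a word character, then one or more of a word character.
Walking the string: at [0:33] match '8479wrr1#bUjC1i1b4_sqsh,bs30Sw71i', group 1 = 'w'.
One capturing group, so `findall` returns just the captured substring from the one match — 1 in all.

['w']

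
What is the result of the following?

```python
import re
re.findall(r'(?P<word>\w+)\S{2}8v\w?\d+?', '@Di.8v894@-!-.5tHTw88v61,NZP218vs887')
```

`findall` collects group 1 from each match (3 total).

['D', '5tHT', 'NZP']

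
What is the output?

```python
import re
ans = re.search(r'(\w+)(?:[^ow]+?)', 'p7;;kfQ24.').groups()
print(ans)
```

The match spans [0:3] → 'p7;'.
Captured: group 1 = 'p7'.

('p7',)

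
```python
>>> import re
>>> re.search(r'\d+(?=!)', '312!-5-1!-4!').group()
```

'312'

Because the assertion is zero-width, the text it checks is not consumed and won't appear in the result.
The match spans [0:3] → '312'.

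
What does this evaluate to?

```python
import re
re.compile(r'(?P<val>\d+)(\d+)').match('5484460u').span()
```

(0, 7)

With `match`, the pattern is implicitly anchored at the beginning.
The match spans [0:7] → '5484460'.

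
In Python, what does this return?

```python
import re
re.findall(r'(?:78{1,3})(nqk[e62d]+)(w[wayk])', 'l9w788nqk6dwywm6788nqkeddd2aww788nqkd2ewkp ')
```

[('nqk6d', 'wy'), ('nqkd2e', 'wk')]

The pattern matches the literal '7', then 1 to 3 of the literal '8' (non-capturing group); then the literal 'nqk', then one or more of one of [e62d] (captured); then a literal 'w', then one of [wayk] (captured).
Walking the string: at [3:13] match '788nqk6dwy', groups = ('nqk6d', 'wy'); at [30:41] match '788nqkd2ewk', groups = ('nqkd2e', 'wk').
Multiple groups make `findall` return tuples — one 2-tuple for each match.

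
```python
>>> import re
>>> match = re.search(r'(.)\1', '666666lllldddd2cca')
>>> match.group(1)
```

The match spans [0:2] → '66'.
Captured: group 1 = '6'.

'6'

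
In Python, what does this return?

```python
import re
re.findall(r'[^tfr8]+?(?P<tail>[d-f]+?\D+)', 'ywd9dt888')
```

['dt']

One capturing group, so `findall` returns just the captured substring from the one match — 1 in all.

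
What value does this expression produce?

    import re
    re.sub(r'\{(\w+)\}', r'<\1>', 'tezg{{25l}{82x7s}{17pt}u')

'tezg{<25l><82x7s><17pt>u'

Each match is replaced using the text its own group 1 captured.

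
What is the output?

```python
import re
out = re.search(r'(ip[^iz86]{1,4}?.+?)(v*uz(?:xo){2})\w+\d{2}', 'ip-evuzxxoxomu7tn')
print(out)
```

This matches the literal 'ip', then 1 to 4 of any character except [iz86] (lazy), then one or more of any character (lazy) (captured); then zero or more of the literal 'v', then the literal 'uz', then the literal 'xo' repeated 2 times (captured); then one or more of a word character; then exactly 2 of a digit.
Here the pattern never matches, so the call returns None.

None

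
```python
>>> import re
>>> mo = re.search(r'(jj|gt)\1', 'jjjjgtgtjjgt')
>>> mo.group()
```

'jjjj'

`\1` is not a pattern — it's the concrete string captured by group 1, re-applied verbatim.
`re.search` tries every starting position until one works.
The match spans [0:4] → 'jjjj'.
Captured: group 1 = 'jj'.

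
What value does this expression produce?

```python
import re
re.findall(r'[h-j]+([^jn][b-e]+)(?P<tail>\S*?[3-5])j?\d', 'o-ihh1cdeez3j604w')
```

`findall` packs the 2 group values into a tuple for every match.

[('1cdee', 'z3')]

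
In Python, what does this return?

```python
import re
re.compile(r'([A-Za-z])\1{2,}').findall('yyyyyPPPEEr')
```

['y', 'P']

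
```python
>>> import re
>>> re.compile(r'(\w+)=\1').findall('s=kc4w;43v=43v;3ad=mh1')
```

['43v']

`\1` has to match the exact text group 1 already captured.
Walking the string: at [7:14] match '43v=43v', group 1 = '43v'.
Because there's exactly one group, `findall` drops the full match and keeps group 1 from the one hit.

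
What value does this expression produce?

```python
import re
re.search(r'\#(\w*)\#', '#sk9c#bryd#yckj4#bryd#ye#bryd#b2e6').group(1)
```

The match spans [0:6] → '#sk9c#'.
Captured: group 1 = 'sk9c'.

'sk9c'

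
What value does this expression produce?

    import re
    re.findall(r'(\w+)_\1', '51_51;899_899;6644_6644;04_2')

`\1` has to match the exact text group 1 already captured.
`findall` collects group 1 from each match (3 total).

['51', '899', '6644']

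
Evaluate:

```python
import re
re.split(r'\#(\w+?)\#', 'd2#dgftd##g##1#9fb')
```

['d2', 'dgftd', '', 'g', '', '1', '9fb']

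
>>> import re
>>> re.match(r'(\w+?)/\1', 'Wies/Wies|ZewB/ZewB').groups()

('Wies',)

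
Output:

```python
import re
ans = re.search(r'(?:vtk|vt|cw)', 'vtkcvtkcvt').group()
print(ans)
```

vtk

Alternation tries branches left to right and keeps the first one that lets the overall match succeed at that position.
`re.search` tries every starting position until one works.
The match spans [0:3] → 'vtk'.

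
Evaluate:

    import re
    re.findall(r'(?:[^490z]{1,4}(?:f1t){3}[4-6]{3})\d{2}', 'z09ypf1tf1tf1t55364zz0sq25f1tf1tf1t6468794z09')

The pattern matches 1 to 4 of any character except [490z], then the literal 'f1t' repeated 3 times, then exactly 3 of a character in [4-6] (non-capturing group); then exactly 2 of a digit.
With no groups in the pattern, `findall` gives back each whole match — 1 here.

['sq25f1tf1tf1t64687']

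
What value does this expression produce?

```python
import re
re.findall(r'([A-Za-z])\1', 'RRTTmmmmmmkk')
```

['R', 'T', 'm', 'm', 'm', 'k']

`\1` is not a pattern — it's the concrete string captured by group 1, re-applied verbatim.
Matches: at [0:2] match 'RR', group 1 = 'R'; at [2:4] match 'TT', group 1 = 'T'; at [4:6] match 'mm', group 1 = 'm'; at [6:8] match 'mm', group 1 = 'm'; at [8:10] match 'mm', group 1 = 'm'; ….
With a single group, `findall` returns only what that group captured — 6 items.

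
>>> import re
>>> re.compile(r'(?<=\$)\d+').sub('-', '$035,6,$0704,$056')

The positive lookaround only admits positions where the adjacent text matches; those characters stay outside the span.
`sub` substitutes '-' at each match site.

'$-,6,$-,$-'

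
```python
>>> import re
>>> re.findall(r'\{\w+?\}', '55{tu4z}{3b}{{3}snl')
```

Matches: at [2:8] → '{tu4z}'; at [8:12] → '{3b}'; at [13:16] → '{3}'.
`findall` yields the raw match text (3 of them) because the pattern has no groups.

['{tu4z}', '{3b}', '{3}']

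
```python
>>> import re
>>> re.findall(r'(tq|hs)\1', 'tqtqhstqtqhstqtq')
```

['tq', 'tq', 'tq']

The backreference `\1` re-matches whatever the first group consumed, character for character.
With a single group, `findall` returns only what that group captured — 3 items.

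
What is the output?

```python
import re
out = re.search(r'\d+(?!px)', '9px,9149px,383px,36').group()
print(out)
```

914

The negative lookaround is zero-width — it rules out positions where the adjacent text would match, without consuming anything.
The match spans [4:7] → '914'.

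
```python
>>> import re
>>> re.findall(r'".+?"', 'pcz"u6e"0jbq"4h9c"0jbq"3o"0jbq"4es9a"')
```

['"u6e"', '"4h9c"', '"3o"', '"4es9a"']

Matches: at [3:8] → '"u6e"'; at [12:18] → '"4h9c"'; at [22:26] → '"3o"'; at [30:37] → '"4es9a"'.
With no groups in the pattern, `findall` gives back each whole match — 4 here.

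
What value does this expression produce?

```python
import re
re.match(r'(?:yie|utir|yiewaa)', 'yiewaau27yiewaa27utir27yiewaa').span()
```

`match` is anchored at position 0; if the pattern doesn't fit there, it returns None.
The match spans [0:3] → 'yie'.

(0, 3)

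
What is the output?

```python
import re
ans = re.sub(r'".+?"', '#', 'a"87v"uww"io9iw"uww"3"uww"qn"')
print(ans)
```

`sub` substitutes '#' at each match site.

a#uww#uww#uww#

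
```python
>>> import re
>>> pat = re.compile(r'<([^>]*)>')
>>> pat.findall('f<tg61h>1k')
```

['tg61h']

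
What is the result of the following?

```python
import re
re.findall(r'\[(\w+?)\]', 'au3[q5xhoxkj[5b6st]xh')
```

['5b6st']

Matches: at [12:19] match '[5b6st]', group 1 = '5b6st'.
`findall` collects group 1 from the one match (1 total).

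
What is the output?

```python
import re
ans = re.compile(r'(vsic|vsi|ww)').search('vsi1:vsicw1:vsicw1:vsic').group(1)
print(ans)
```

vsi

`search` walks the string left to right and returns the first match it finds.
The match spans [0:3] → 'vsi'.
Captured: group 1 = 'vsi'.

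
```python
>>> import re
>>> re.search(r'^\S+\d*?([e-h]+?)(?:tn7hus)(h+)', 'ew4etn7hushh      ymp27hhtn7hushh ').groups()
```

The pattern matches anchored at the start of the string; then one or more of a non-whitespace character, then zero or more of a digit (lazy); then one or more of a character in [e-h] (lazy) (captured); then the literal 'tn7', then the literal 'hus' (non-capturing group); then one or more of a literal 'h' (captured).
Unlike `match`, `search` isn't anchored — it looks for the pattern anywhere in the string.
The match spans [0:12] → 'ew4etn7hushh'.
Captured: group 1 = 'e', group 2 = 'hh'.

('e', 'hh')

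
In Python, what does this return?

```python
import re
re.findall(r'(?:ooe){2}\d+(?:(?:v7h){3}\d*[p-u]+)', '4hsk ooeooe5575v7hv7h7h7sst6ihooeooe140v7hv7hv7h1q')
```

['ooeooe140v7hv7hv7h1q']

This matches the literal 'ooe' repeated 2 times, then one or more of a digit; then the literal 'v7h' repeated 3 times, then zero or more of a digit, then one or more of a character in [p-u] (non-capturing group).
`findall` yields the raw match text (1 of them) because the pattern has no groups.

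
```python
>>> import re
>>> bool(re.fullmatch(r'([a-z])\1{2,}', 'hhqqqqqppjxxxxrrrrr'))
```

False

`re.fullmatch` is like wrapping the pattern in `^…$` (in single-line mode).
Here the string isn't matched end-to-end, so the call returns None, and `bool(None)` is False.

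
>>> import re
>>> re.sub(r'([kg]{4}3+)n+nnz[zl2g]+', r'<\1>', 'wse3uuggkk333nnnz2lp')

The pattern matches exactly 4 of one of [kg], then one or more of a literal '3' (captured); then one or more of a literal 'n'; then the literal 'nnz', then one or more of one of [zl2g].
Matches: at [6:19] → 'ggkk333nnnz2l'.
`\1` in the replacement pulls in group 1's text for each match.

'wse3uu<ggkk333>p'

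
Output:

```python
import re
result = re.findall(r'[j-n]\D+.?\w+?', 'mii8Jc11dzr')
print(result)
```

['mii8J']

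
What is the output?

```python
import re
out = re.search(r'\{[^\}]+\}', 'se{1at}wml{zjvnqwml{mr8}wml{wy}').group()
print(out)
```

The match spans [2:7] → '{1at}'.

{1at}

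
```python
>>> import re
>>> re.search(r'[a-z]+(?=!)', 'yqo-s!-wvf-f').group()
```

's'

The positive lookaround only admits positions where the adjacent text matches; those characters stay outside the span.
The match spans [4:5] → 's'.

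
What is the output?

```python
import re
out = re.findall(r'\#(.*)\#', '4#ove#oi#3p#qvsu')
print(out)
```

Matches: at [1:12] match '#ove#oi#3p#', group 1 = 'ove#oi#3p'.
With a single group, `findall` returns only what that group captured — 1 item.

['ove#oi#3p']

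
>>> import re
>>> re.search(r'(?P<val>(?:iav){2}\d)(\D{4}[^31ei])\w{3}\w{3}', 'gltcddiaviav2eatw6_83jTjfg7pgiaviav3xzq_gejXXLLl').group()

'iaviav2eatw6_83jTj'

The match spans [6:24] → 'iaviav2eatw6_83jTj'.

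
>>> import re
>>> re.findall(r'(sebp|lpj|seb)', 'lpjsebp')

Alternation isn't longest-match — the leftmost alternative that fits at this position is chosen.
One capturing group, so `findall` returns just the captured substring from each match — 2 in all.

['lpj', 'sebp']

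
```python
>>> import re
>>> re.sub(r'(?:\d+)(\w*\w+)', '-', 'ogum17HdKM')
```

'ogum-'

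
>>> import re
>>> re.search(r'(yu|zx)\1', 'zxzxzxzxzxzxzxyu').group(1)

The match spans [0:4] → 'zxzx'.
Captured: group 1 = 'zx'.

'zx'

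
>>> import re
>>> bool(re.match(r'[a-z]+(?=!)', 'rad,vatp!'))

Lookahead/lookbehind check context without consuming it, so the matched span excludes the asserted characters.
`re.match` only tries the pattern at the start of the string.
Here position 0 doesn't satisfy it, so the call returns None, and `bool(None)` is False.

False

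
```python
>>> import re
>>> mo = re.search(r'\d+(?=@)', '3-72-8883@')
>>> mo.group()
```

The lookaround is zero-width — it requires the adjacent text to match without consuming it, so the asserted text isn't part of the match.
Unlike `match`, `search` isn't anchored — it looks for the pattern anywhere in the string.
The match spans [5:9] → '8883'.

'8883'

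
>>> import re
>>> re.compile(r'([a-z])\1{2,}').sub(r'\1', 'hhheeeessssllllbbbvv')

The backreference `\1` re-matches whatever the first group consumed, character for character.
Matches: at [0:3] → 'hhh'; at [3:7] → 'eeee'; at [7:11] → 'ssss'; at [11:15] → 'llll'; at [15:18] → 'bbb'.
The replacement refers to a captured group, so each match is rewritten using its own captured text.

'heslbvv'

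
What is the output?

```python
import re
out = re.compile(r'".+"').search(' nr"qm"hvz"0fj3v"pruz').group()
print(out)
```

The match spans [3:17] → '"qm"hvz"0fj3v"'.

"qm"hvz"0fj3v"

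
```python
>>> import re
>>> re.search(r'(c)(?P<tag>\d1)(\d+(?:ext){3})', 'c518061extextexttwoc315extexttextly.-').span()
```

This matches a literal 'c' (captured); then a digit, then the literal '1' (captured as 'tag'); then one or more of a digit, then the literal 'ext' repeated 3 times (captured).
`search` walks the string left to right and returns the first match it finds.
The match spans [0:16] → 'c518061extextext'.
Captured: group 1 = 'c', group 2 = '51', group 3 = '8061extextext'.

(0, 16)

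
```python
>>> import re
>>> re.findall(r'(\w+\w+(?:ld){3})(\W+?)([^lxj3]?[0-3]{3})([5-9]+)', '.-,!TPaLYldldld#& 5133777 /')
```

The pattern matches one or more of a word character, then one or more of a word character, then the literal 'ld' repeated 3 times (captured); then one or more of a non-word character (lazy) (captured); then optionally any character except [lxj3], then exactly 3 of a character in [0-3] (captured); then one or more of a character in [5-9] (captured).
Matches: at [4:25] match 'TPaLYldldld#& 5133777', groups = ('TPaLYldldld', '#& ', '5133', '777').
4 groups means the one result is a tuple of 4 captured strings — 1 here.

[('TPaLYldldld', '#& ', '5133', '777')]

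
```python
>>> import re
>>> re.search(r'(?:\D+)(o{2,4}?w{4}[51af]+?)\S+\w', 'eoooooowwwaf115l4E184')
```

None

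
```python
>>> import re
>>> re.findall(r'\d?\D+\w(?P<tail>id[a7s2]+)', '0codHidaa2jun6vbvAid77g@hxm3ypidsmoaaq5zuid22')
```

The pattern matches optionally a digit, then one or more of a non-digit; then a word character; then the literal 'id', then one or more of one of [a7s2] (captured as 'tail').
Matches: at [0:10] match '0codHidaa2', group 1 = 'idaa2'; at [13:22] match '6vbvAid77', group 1 = 'id77'; at [27:33] match '3ypids', group 1 = 'ids'; at [38:45] match '5zuid22', group 1 = 'id22'.
With a single group, `findall` returns only what that group captured — 4 items.

['idaa2', 'id77', 'ids', 'id22']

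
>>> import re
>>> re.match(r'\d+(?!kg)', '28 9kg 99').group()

Because the assertion is negative and zero-width, positions next to the forbidden text are skipped.
`re.match` won't scan ahead — the pattern has to work from the very first character.
The match spans [0:2] → '28'.

'28'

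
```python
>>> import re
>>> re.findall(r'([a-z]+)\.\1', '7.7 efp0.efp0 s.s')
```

['s']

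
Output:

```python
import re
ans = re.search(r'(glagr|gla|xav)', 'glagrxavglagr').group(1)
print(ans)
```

glagr

The match spans [0:5] → 'glagr'.
Captured: group 1 = 'glagr'.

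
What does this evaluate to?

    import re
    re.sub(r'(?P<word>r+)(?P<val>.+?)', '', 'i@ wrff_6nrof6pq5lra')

'i@ wf_6nf6pq5l'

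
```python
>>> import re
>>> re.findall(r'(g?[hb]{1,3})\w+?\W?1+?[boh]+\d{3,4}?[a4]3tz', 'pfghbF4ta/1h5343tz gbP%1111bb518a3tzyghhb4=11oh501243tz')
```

['gb', 'ghhb']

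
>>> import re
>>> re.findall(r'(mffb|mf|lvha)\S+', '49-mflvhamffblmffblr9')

['mf']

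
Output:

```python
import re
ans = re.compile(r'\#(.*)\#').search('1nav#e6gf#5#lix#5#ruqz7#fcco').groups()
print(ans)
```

`search` walks the string left to right and returns the first match it finds.
The match spans [4:24] → '#e6gf#5#lix#5#ruqz7#'.
Captured: group 1 = 'e6gf#5#lix#5#ruqz7'.

('e6gf#5#lix#5#ruqz7',)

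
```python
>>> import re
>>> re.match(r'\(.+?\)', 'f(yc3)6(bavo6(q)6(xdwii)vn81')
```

`re.match` only tries the pattern at the start of the string.
Here the pattern fails at index 0, so the call returns None.

None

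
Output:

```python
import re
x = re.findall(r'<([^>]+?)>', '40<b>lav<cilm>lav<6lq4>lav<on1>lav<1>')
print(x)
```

['b', 'cilm', '6lq4', 'on1', '1']

Walking the string: at [2:5] match '<b>', group 1 = 'b'; at [8:14] match '<cilm>', group 1 = 'cilm'; at [17:23] match '<6lq4>', group 1 = '6lq4'; at [26:31] match '<on1>', group 1 = 'on1'; at [34:37] match '<1>', group 1 = '1'.
`findall` collects group 1 from each match (5 total).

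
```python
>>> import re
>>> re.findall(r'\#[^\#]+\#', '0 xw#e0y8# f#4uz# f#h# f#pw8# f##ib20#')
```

Scanning left to right: at [4:10] → '#e0y8#'; at [12:17] → '#4uz#'; at [19:22] → '#h#'; at [24:29] → '#pw8#'; at [32:38] → '#ib20#'.
With no groups in the pattern, `findall` gives back each whole match — 5 here.

['#e0y8#', '#4uz#', '#h#', '#pw8#', '#ib20#']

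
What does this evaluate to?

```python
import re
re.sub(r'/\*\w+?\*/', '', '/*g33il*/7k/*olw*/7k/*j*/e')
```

'7k7ke'

`sub` substitutes '' at each match site.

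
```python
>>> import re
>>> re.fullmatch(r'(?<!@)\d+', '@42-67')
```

None

`re.fullmatch` is like wrapping the pattern in `^…$` (in single-line mode).
Here there's no way to consume every character, so the call returns None.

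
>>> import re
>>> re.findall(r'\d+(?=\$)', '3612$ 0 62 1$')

['3612', '1']

The positive lookaround only admits positions where the adjacent text matches; those characters stay outside the span.
Scanning left to right: at [0:4] → '3612'; at [11:12] → '1'.
No capturing groups, so `findall` returns the 2 full match strings.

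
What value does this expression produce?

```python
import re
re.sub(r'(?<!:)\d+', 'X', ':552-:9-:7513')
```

':5X-:9-:7X'

The negative lookaround is zero-width — it rules out positions where the adjacent text would match, without consuming anything.
Matches: at [2:4] → '52'; at [10:13] → '513'.
`sub` substitutes 'X' at each match site.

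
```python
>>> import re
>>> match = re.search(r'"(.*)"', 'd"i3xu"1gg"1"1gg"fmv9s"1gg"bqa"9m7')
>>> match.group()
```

'"i3xu"1gg"1"1gg"fmv9s"1gg"bqa"'

The match spans [1:31] → '"i3xu"1gg"1"1gg"fmv9s"1gg"bqa"'.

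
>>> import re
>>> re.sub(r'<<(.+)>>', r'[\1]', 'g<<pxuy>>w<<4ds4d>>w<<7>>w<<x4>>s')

'g[pxuy>>w<<4ds4d>>w<<7>>w<<x4]s'

Each match is replaced using the text its own group 1 captured.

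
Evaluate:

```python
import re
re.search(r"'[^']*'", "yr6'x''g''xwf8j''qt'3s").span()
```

(3, 6)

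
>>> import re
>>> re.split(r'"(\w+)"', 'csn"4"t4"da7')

['csn', '4', 't4"da7']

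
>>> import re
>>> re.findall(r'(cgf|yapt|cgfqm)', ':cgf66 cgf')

['cgf', 'cgf']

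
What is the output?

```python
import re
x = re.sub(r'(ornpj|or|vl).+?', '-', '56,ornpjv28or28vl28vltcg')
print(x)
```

Alternation tries branches left to right and keeps the first one that lets the overall match succeed at that position.
Matches: at [3:9] → 'ornpjv'; at [11:14] → 'or2'; at [15:18] → 'vl2'; at [19:22] → 'vlt'.
Each match is replaced by '-'.

56,-28-8-8-cg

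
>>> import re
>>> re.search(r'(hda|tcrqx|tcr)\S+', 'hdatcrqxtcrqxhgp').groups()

('hda',)

The match spans [0:16] → 'hdatcrqxtcrqxhgp'.
Captured: group 1 = 'hda'.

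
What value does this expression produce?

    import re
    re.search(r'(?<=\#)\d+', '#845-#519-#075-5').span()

Because the assertion is zero-width, the text it checks is not consumed and won't appear in the result.
`re.search` tries every starting position until one works.
The match spans [1:4] → '845'.

(1, 4)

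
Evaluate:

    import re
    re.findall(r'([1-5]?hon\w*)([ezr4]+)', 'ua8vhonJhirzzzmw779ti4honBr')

[('honJhirzzzmw779ti4honB', 'r')]

With 2 capturing groups, `findall` returns a 2-tuple per match.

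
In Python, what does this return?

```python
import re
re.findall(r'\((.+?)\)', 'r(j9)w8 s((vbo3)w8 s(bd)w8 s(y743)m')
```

['j9', '(vbo3', 'bd', 'y743']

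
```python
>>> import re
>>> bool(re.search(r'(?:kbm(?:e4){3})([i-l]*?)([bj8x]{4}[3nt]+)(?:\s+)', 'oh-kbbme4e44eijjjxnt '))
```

Pattern: the literal 'kbm', then the literal 'e4' repeated 3 times (non-capturing group); then zero or more of a character in [i-l] (lazy) (captured); then exactly 4 of one of [bj8x], then one or more of one of [3nt] (captured); then one or more of whitespace (non-capturing group).
`re.search` scans for the first position where the pattern succeeds.
Here nothing in the string fits, so the call returns None, and `bool(None)` is False.

False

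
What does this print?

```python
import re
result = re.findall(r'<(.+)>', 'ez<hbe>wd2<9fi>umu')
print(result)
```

Matches: at [2:15] match '<hbe>wd2<9fi>', group 1 = 'hbe>wd2<9fi'.
With a single group, `findall` returns only what that group captured — 1 item.

['hbe>wd2<9fi']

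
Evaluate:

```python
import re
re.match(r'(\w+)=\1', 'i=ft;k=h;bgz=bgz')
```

None

With `match`, the pattern is implicitly anchored at the beginning.
Here the string doesn't start with a match, so the call returns None.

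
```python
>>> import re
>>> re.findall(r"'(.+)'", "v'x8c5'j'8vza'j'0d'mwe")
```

`findall` collects group 1 from the one match (1 total).

["x8c5'j'8vza'j'0d"]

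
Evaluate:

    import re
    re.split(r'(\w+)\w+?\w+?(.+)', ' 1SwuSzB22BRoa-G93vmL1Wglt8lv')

With a capturing group present, the delimiter's captured portion is kept in the result list.

[' ', '1SwuSzB22BR', '-G93vmL1Wglt8lv', '']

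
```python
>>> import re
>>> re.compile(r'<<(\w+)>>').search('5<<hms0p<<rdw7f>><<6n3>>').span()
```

The match spans [8:17] → '<<rdw7f>>'.

(8, 17)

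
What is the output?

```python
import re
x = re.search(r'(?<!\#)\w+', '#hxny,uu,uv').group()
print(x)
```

xny

`(?!…)`/`(?<!…)` only lets a position through if the neighbouring text does NOT match; no characters are consumed.
Unlike `match`, `search` isn't anchored — it looks for the pattern anywhere in the string.
The match spans [2:5] → 'xny'.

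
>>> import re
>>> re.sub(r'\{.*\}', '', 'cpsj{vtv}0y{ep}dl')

Every occurrence is swapped for ''.

'cpsjdl'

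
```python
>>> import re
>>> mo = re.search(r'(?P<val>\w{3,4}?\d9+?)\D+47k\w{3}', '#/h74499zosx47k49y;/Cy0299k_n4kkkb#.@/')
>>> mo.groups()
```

The match spans [2:18] → 'h74499zosx47k49y'.
Captured: group 1 = 'h74499'.

('h74499',)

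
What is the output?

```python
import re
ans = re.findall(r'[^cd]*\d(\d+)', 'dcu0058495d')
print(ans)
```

['5']

`findall` collects group 1 from the one match (1 total).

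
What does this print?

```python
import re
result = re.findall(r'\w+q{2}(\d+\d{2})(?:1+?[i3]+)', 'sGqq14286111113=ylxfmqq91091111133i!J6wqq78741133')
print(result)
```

['142861111', '91091111', '78741']

The pattern matches one or more of a word character, then exactly 2 of the literal 'q'; then one or more of a digit, then exactly 2 of a digit (captured); then one or more of a literal '1' (lazy), then one or more of one of [i3] (non-capturing group).
Scanning left to right: at [0:15] match 'sGqq14286111113', group 1 = '142861111'; at [16:35] match 'ylxfmqq91091111133i', group 1 = '91091111'; at [36:49] match 'J6wqq78741133', group 1 = '78741'.
With a single group, `findall` returns only what that group captured — 3 items.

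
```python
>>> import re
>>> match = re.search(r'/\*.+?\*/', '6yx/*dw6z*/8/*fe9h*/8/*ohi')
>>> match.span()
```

Because the quantifier is non-greedy, it stops expanding at the earliest point where the rest of the pattern can succeed.
The match spans [3:11] → '/*dw6z*/'.

(3, 11)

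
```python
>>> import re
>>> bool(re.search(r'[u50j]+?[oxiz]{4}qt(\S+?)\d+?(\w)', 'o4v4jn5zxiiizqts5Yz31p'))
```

This matches one or more of one of [u50j] (lazy), then exactly 4 of one of [oxiz], then the literal 'qt'; then one or more of a non-whitespace character (lazy) (captured); then one or more of a digit (lazy); then a word character (captured).
`re.search` tries every starting position until one works.
Here no position works, so the call returns None, and `bool(None)` is False.

False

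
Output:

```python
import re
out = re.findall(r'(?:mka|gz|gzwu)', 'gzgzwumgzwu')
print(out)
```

`|` is ordered: at each position the engine commits to the first alternative that works.
Walking the string: at [0:2] → 'gz'; at [2:4] → 'gz'; at [7:9] → 'gz'.
Since nothing is captured, `findall` lists the 3 matched substrings directly.

['gz', 'gz', 'gz']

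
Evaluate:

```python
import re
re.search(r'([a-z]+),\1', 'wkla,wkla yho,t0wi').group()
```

'wkla,wkla'

After group 1 captures some text, `\1` only succeeds where that same text appears again.
The match spans [0:9] → 'wkla,wkla'.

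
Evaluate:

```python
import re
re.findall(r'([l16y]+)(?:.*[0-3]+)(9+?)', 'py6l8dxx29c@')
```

The pattern matches one or more of one of [l16y] (captured); then zero or more of any character, then one or more of a character in [0-3] (non-capturing group); then one or more of a literal '9' (lazy) (captured).
Multiple groups make `findall` return tuples — one 2-tuple for the one match.

[('y6l', '9')]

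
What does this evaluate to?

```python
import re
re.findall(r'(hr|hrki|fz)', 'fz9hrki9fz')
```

['fz', 'hr', 'fz']

Alternation isn't longest-match — the leftmost alternative that fits at this position is chosen.
`findall` collects group 1 from each match (3 total).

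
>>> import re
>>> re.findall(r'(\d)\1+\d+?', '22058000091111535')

['2', '0', '1']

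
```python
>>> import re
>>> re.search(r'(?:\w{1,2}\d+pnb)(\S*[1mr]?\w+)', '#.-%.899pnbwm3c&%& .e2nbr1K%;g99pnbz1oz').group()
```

'899pnbwm3c'

Pattern: 1 to 2 of a word character, then one or more of a digit, then the literal 'pnb' (non-capturing group); then zero or more of a non-whitespace character, then optionally one of [1mr], then one or more of a word character (captured).
Unlike `match`, `search` isn't anchored — it looks for the pattern anywhere in the string.
The match spans [5:15] → '899pnbwm3c'.
Captured: group 1 = 'wm3c'.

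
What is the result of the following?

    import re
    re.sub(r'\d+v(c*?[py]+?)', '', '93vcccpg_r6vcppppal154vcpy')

'g_rpppaly'

The pattern matches one or more of a digit, then a literal 'v'; then zero or more of a literal 'c' (lazy), then one or more of one of [py] (lazy) (captured).
The `?` after the quantifier makes it lazy — it takes as little as possible before letting the rest of the pattern try.
Matches: at [0:7] → '93vcccp'; at [10:14] → '6vcp'; at [19:25] → '154vcp'.
Every occurrence is swapped for ''.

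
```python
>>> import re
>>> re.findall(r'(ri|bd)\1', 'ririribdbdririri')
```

['ri', 'bd', 'ri']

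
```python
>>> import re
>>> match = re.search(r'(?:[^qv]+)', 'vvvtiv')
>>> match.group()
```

'ti'

This matches one or more of any character except [qv] (non-capturing group).
The match spans [3:5] → 'ti'.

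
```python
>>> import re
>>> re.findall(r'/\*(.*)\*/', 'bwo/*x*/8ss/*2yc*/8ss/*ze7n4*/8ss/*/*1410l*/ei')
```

['x*/8ss/*2yc*/8ss/*ze7n4*/8ss/*/*1410l']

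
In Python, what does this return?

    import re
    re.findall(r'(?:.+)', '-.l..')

['-.l..']

This matches one or more of any character (non-capturing group).
Scanning left to right: at [0:5] → '-.l..'.
`findall` yields the raw match text (1 of them) because the pattern has no groups.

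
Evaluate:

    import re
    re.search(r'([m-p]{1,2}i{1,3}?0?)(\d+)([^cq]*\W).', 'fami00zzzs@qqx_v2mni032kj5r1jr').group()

'mi00zzzs@q'

The match spans [2:12] → 'mi00zzzs@q'.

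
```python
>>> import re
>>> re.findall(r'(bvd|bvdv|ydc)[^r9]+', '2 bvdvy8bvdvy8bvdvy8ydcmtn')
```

['bvd']

The regex engine tests alternatives in the order written; an earlier branch that matches wins even if a later one would match more.
With a single group, `findall` returns only what that group captured — 1 item.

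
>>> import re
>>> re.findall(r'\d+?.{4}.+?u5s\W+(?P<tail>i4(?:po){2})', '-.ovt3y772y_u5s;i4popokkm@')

One capturing group, so `findall` returns just the captured substring from the one match — 1 in all.

['i4popo']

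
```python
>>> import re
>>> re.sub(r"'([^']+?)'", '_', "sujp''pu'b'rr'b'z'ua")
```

"sujp'_b_b_ua"

Matches: at [5:9] → "'pu'"; at [10:14] → "'rr'"; at [15:18] → "'z'".
Every occurrence is swapped for '_'.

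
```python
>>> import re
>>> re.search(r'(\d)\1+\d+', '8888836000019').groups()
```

('8',)

`\1` is not a pattern — it's the concrete string captured by group 1, re-applied verbatim.
`re.search` tries every starting position until one works.
The match spans [0:13] → '8888836000019'.
Captured: group 1 = '8'.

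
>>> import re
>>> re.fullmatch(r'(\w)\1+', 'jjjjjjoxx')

`re.fullmatch` is like wrapping the pattern in `^…$` (in single-line mode).
Here the pattern can't cover the whole string, so the call returns None.

None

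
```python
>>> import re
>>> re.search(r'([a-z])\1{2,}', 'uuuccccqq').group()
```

'uuu'

A backreference is literal: `\1` must see the identical characters the first group matched.
The match spans [0:3] → 'uuu'.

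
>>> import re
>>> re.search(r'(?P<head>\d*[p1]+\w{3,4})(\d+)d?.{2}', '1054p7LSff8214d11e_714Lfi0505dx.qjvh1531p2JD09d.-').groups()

The pattern matches zero or more of a digit, then one or more of one of [p1], then 3 to 4 of a word character (captured as 'head'); then one or more of a digit (captured); then optionally a literal 'd', then exactly 2 of any character.
`re.search` scans for the first position where the pattern succeeds.
The match spans [0:8] → '1054p7LS'.
Captured: group 1 = '1054p', group 2 = '7'.

('1054p', '7')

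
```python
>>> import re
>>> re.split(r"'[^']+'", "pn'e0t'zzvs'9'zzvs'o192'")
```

Matches to split on: at [2:7] → "'e0t'"; at [11:14] → "'9'"; at [18:24] → "'o192'".
Each match becomes a cut point; 4 segments remain.

['pn', 'zzvs', 'zzvs', '']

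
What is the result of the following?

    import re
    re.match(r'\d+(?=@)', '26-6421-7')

None

Because the assertion is zero-width, the text it checks is not consumed and won't appear in the result.
`re.match` won't scan ahead — the pattern has to work from the very first character.
Here the string doesn't start with a match, so the call returns None.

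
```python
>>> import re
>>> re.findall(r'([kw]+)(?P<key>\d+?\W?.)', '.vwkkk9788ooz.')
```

Pattern: one or more of one of [kw] (captured); then one or more of a digit (lazy), then optionally a non-word character, then any character (captured as 'key').
A `+?`/`*?`/`{m,n}?` starts at its minimum and grows only as far as needed for what follows to match.
Walking the string: at [2:8] match 'wkkk97', groups = ('wkkk', '97').
2 groups means the one result is a tuple of 2 captured strings — 1 here.

[('wkkk', '97')]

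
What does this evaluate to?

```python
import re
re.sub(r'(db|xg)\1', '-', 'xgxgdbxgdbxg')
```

A backreference is literal: `\1` must see the identical characters the first group matched.
Each match is replaced by '-'.

'-dbxgdbxg'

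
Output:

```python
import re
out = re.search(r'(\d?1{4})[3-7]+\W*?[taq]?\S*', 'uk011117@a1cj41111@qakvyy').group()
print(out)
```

The match spans [2:25] → '011117@a1cj41111@qakvyy'.

011117@a1cj41111@qakvyy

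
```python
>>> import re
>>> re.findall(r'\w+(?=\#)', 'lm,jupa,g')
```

[]

Because the assertion is zero-width, the text it checks is not consumed and won't appear in the result.
Since nothing is captured, `findall` lists the 0 matched substrings directly.
Nothing in the string satisfies the pattern, so the list is empty.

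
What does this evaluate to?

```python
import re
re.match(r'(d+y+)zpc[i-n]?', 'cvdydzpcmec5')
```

None

`re.match` won't scan ahead — the pattern has to work from the very first character.
Here the string doesn't start with a match, so the call returns None.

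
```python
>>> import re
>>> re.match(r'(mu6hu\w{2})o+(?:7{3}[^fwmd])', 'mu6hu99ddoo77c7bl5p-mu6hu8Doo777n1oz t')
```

The pattern matches the literal 'mu', then the literal '6hu', then exactly 2 of a word character (captured); then one or more of a literal 'o'; then exactly 3 of the literal '7', then any character except [fwmd] (non-capturing group).
`re.match` only tries the pattern at the start of the string.
Here position 0 doesn't satisfy it, so the call returns None.

None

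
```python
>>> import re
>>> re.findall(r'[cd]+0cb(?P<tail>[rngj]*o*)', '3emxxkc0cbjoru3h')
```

The pattern matches one or more of one of [cd], then the literal '0cb'; then zero or more of one of [rngj], then zero or more of the literal 'o' (captured as 'tail').
Matches: at [6:12] match 'c0cbjo', group 1 = 'jo'.
Because there's exactly one group, `findall` drops the full match and keeps group 1 from the one hit.

['jo']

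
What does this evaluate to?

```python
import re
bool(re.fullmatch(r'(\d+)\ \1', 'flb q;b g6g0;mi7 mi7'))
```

False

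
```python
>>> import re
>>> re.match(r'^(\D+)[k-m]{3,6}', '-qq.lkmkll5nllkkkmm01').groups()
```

('-qq.lkm',)

The match spans [0:10] → '-qq.lkmkll'.
Captured: group 1 = '-qq.lkm'.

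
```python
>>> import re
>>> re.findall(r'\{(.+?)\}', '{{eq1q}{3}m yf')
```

['{eq1q', '3']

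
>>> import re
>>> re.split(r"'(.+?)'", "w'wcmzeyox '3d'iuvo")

The `?` after the quantifier makes it lazy — it takes as little as possible before letting the rest of the pattern try.
Because the pattern has a capturing group, `split` also inserts each captured text between the pieces.

['w', 'wcmzeyox ', "3d'iuvo"]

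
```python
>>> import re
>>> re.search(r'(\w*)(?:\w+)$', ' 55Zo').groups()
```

This matches zero or more of a word character (captured); then one or more of a word character (non-capturing group); then anchored at the end.
`re.search` scans for the first position where the pattern succeeds.
The match spans [1:5] → '55Zo'.
Captured: group 1 = '55Z'.

('55Z',)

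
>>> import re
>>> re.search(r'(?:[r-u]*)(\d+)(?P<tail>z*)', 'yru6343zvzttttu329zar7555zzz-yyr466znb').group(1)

'6343'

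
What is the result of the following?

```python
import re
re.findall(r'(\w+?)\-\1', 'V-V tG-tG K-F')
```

After group 1 captures some text, `\1` only succeeds where that same text appears again.
`findall` collects group 1 from each match (2 total).

['V', 'tG']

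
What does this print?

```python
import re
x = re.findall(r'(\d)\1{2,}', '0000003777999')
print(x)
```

['0', '7', '9']

A backreference is literal: `\1` must see the identical characters the first group matched.
Walking the string: at [0:6] match '000000', group 1 = '0'; at [7:10] match '777', group 1 = '7'; at [10:13] match '999', group 1 = '9'.
With a single group, `findall` returns only what that group captured — 3 items.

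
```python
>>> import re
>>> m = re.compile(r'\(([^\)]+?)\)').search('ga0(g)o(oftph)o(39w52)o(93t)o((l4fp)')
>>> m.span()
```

The match spans [3:6] → '(g)'.

(3, 6)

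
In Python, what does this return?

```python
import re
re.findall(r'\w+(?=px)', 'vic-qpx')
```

The `(?=…)`/`(?<=…)` assertion just peeks at neighbouring text; it doesn't advance the match position.
Matches: at [4:5] → 'q'.
With no groups in the pattern, `findall` gives back each whole match — 1 here.

['q']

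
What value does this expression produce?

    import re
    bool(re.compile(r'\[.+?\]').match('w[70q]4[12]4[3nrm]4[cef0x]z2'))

False

`re.match` only tries the pattern at the start of the string.
Here position 0 doesn't satisfy it, so the call returns None, and `bool(None)` is False.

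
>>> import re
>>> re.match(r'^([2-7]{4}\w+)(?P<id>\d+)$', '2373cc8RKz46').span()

With `match`, the pattern is implicitly anchored at the beginning.
The match spans [0:12] → '2373cc8RKz46'.

(0, 12)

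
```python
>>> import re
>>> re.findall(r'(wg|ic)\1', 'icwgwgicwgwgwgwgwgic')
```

['wg', 'wg', 'wg']

A backreference is literal: `\1` must see the identical characters the first group matched.
Scanning left to right: at [2:6] match 'wgwg', group 1 = 'wg'; at [8:12] match 'wgwg', group 1 = 'wg'; at [12:16] match 'wgwg', group 1 = 'wg'.
With a single group, `findall` returns only what that group captured — 3 items.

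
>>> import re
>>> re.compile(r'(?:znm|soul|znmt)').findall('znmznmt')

`|` is ordered: at each position the engine commits to the first alternative that works.
Matches: at [0:3] → 'znm'; at [3:6] → 'znm'.
`findall` yields the raw match text (2 of them) because the pattern has no groups.

['znm', 'znm']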